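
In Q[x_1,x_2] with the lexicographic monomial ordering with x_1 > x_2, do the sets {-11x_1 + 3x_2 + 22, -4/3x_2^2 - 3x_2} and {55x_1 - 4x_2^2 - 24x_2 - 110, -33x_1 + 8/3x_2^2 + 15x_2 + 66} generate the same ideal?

Yes, the ideals are equal.

For a fixed monomial order, each ideal has a unique reduced Gröbner basis; comparing bases decides equality.
Buchberger on the first generating set:
f_1 = -11x_1 + 3x_2 + 22, LT = x_1.
f_2 = -4/3x_2^2 - 3x_2, LT = x_2^2.

The S-polynomials (S(f_1,f_2)) all reduce to 0 modulo the current basis, so we have a Gröbner basis.
Inter-reduce: drop elements whose leading term is divisible by another's, tail-reduce, and make monic.
Reduced Gröbner basis: {x_1 - 3/11x_2 - 2, x_2^2 + 9/4x_2}.

Buchberger on the second generating set:
h_1 = 55x_1 - 4x_2^2 - 24x_2 - 110, LT = x_1.
h_2 = -33x_1 + 8/3x_2^2 + 15x_2 + 66, LT = x_1.

S(h_1,h_2): lcm = x_1. S = 4/495x_2^2 + 1/55x_2.
  leading term x_2^2: no divisor's leading term divides it; move 4/495x_2^2 to the remainder.
  leading term x_2: no divisor's leading term divides it; move 1/55x_2 to the remainder.
  remainder 4/495x_2^2 + 1/55x_2 ≠ 0; add k_3 = 4/495x_2^2 + 1/55x_2 to the basis.

The other S-polynomials (S(h_1,k_3), S(h_2,k_3)) all reduce to 0 modulo the current basis, so we have a Gröbner basis.
Inter-reduce: drop elements whose leading term is divisible by another's, tail-reduce, and make monic.
Reduced Gröbner basis: {x_1 - 3/11x_2 - 2, x_2^2 + 9/4x_2}.

The two bases agree; hence the ideals are identical.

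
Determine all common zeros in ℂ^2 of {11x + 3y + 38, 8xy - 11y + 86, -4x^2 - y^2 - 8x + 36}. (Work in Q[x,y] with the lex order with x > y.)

{(-4, 2)}

Compute a lex Gröbner basis by Buchberger's algorithm.
f_1 = 11x + 3y + 38, LT = x.
f_2 = 8xy - 11y + 86, LT = xy.
f_3 = -4x^2 - 8x - y^2 + 36, LT = x^2.

S(f_1,f_2): lcm = xy. S = 3/11y^2 + 425/88y - 43/4.
  leading term y^2: no divisor's leading term divides it; move 3/11y^2 to the remainder.
  leading term y: no divisor's leading term divides it; move 425/88y to the remainder.
  leading term 1: no divisor's leading term divides it; move -43/4 to the remainder.
  remainder 3/11y^2 + 425/88y - 43/4 ≠ 0; add h_4 = 3/11y^2 + 425/88y - 43/4 to the basis.

S(f_1,f_3): lcm = x^2. S = 3/11xy + 16/11x - 1/4y^2 + 9.
  leading term xy: subtract (3/121y)·f_1 from 3/11xy + 16/11x - 1/4y^2 + 9 → 16/11x - 157/484y^2 - 114/121y + 9
  leading term x: subtract (16/121)·f_1 from 16/11x - 157/484y^2 - 114/121y + 9 → -157/484y^2 - 162/121y + 481/121
  leading term y^2: subtract (-157/132)·h_4 from -157/484y^2 - 162/121y + 481/121 → 51173/11616y - 51173/5808
  leading term y: no divisor's leading term divides it; move 51173/11616y to the remainder.
  leading term 1: no divisor's leading term divides it; move -51173/5808 to the remainder.
  remainder 51173/11616y - 51173/5808 ≠ 0; add h_5 = 51173/11616y - 51173/5808 to the basis.

S(f_2,f_3): lcm = x^2y. S = -27/8xy + 43/4x - 1/4y^3 + 9y.
  leading term xy: subtract (-27/88y)·f_1 from -27/8xy + 43/4x - 1/4y^3 + 9y → 43/4x - 1/4y^3 + 81/88y^2 + 909/44y
  leading term x: subtract (43/44)·f_1 from 43/4x - 1/4y^3 + 81/88y^2 + 909/44y → -1/4y^3 + 81/88y^2 + 195/11y - 817/22
  leading term y^3: subtract (-11/12y)·h_4 from -1/4y^3 + 81/88y^2 + 195/11y - 817/22 → 5647/1056y^2 + 4157/528y - 817/22
  leading term y^2: subtract (5647/288)·h_4 from 5647/1056y^2 + 4157/528y - 817/22 → -2200439/25344y + 2200439/12672
  leading term y: subtract (-473/24)·h_5 from -2200439/25344y + 2200439/12672 → 0
  remainder 0.

S(f_1,h_4): leading monomials are coprime, so the S-polynomial reduces to 0 (Buchberger's first criterion).
S(f_2,h_4): lcm = xy^2. S = -425/24xy + 473/12x - 11/8y^2 + 43/4y.
  leading term xy: subtract (-425/264y)·f_1 from -425/24xy + 473/12x - 11/8y^2 + 43/4y → 473/12x + 38/11y^2 + 4747/66y
  leading term x: subtract (43/12)·f_1 from 473/12x + 38/11y^2 + 4747/66y → 38/11y^2 + 8075/132y - 817/6
  leading term y^2: subtract (38/3)·h_4 from 38/11y^2 + 8075/132y - 817/6 → 0
  remainder 0.

S(f_3,h_4): leading monomials are coprime, so the S-polynomial reduces to 0 (Buchberger's first criterion).
S(f_1,h_5): leading monomials are coprime, so the S-polynomial reduces to 0 (Buchberger's first criterion).
S(f_2,h_5): lcm = xy. S = 2x - 11/8y + 43/4.
  leading term x: subtract (2/11)·f_1 from 2x - 11/8y + 43/4 → -169/88y + 169/44
  leading term y: subtract (-22308/51173)·h_5 from -169/88y + 169/44 → 0
  remainder 0.

S(f_3,h_5): leading monomials are coprime, so the S-polynomial reduces to 0 (Buchberger's first criterion).
S(h_4,h_5): lcm = y^2. S = 473/24y - 473/12.
  leading term y: subtract (228932/51173)·h_5 from 473/24y - 473/12 → 0
  remainder 0.

Every S-polynomial of the final basis reduces to 0, so we have a Gröbner basis.
Inter-reduce: drop elements whose leading term is divisible by another's, tail-reduce, and make monic.
Reduced Gröbner basis: {x + 4, y - 2}.

The lex basis is triangular: the last element involves only y. Solving y - 2 = 0 gives y ∈ {2}; substituting each value into the earlier elements determines the remaining variables.
  y = 2: the earlier basis element becomes x + 4 = 0, giving x = -4 — point (-4, 2).
Check: every point annihilates each of the original generators.
This is the nonlinear analogue of row-reducing a linear system.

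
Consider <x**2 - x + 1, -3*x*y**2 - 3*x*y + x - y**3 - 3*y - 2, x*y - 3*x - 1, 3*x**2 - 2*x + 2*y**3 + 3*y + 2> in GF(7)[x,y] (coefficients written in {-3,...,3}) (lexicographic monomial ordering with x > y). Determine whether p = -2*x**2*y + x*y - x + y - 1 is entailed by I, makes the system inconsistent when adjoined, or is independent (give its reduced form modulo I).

Adjoining -2*x**2*y + x*y - x + y - 1 makes the ideal the whole ring: the system is inconsistent.

First compute the reduced Gröbner basis of I by Buchberger's algorithm.
f_1 = x**2 - x + 1, LT = x**2.
f_2 = -3*x*y**2 - 3*x*y + x - y**3 - 3*y - 2, LT = x*y**2.
f_3 = x*y - 3*x - 1, LT = x*y.
f_4 = 3*x**2 - 2*x + 2*y**3 + 3*y + 2, LT = x**2.

S(f_1,f_2): lcm = x**2*y**2. S = -x**2*y - 2*x**2 + 2*x*y**3 - x*y**2 - x*y - 3*x + y**2.
  leading term x**2*y: subtract (-y)·f_1 from -x**2*y - 2*x**2 + 2*x*y**3 - x*y**2 - x*y - 3*x + y**2 → -2*x**2 + 2*x*y**3 - x*y**2 - 2*x*y - 3*x + y**2 + y
  leading term x**2: subtract (-2)·f_1 from -2*x**2 + 2*x*y**3 - x*y**2 - 2*x*y - 3*x + y**2 + y → 2*x*y**3 - x*y**2 - 2*x*y + 2*x + y**2 + y + 2
  leading term x*y**3: subtract (-3*y)·f_2 from 2*x*y**3 - x*y**2 - 2*x*y + 2*x + y**2 + y + 2 → -3*x*y**2 + x*y + 2*x - 3*y**4 - y**2 + 2*y + 2
  leading term x*y**2: subtract (1)·f_2 from -3*x*y**2 + x*y + 2*x - 3*y**4 - y**2 + 2*y + 2 → -3*x*y + x - 3*y**4 + y**3 - y**2 - 2*y - 3
  leading term x*y: subtract (-3)·f_3 from -3*x*y + x - 3*y**4 + y**3 - y**2 - 2*y - 3 → -x - 3*y**4 + y**3 - y**2 - 2*y + 1
  leading term x: no divisor's leading term divides it; move -x to the remainder.
  leading term y**4: no divisor's leading term divides it; move -3*y**4 to the remainder.
  leading term y**3: no divisor's leading term divides it; move y**3 to the remainder.
  leading term y**2: no divisor's leading term divides it; move -y**2 to the remainder.
  leading term y: no divisor's leading term divides it; move -2*y to the remainder.
  leading term 1: no divisor's leading term divides it; move 1 to the remainder.
  remainder -x - 3*y**4 + y**3 - y**2 - 2*y + 1 ≠ 0; add h_5 = -x - 3*y**4 + y**3 - y**2 - 2*y + 1 to the basis.

S(f_1,f_3): lcm = x**2*y. S = 3*x**2 - x*y + x + y.
  leading term x**2: subtract (3)·f_1 from 3*x**2 - x*y + x + y → -x*y - 3*x + y - 3
  leading term x*y: subtract (-1)·f_3 from -x*y - 3*x + y - 3 → x + y + 3
  leading term x: subtract (-1)·h_5 from x + y + 3 → -3*y**4 + y**3 - y**2 - y - 3
  leading term y**4: no divisor's leading term divides it; move -3*y**4 to the remainder.
  leading term y**3: no divisor's leading term divides it; move y**3 to the remainder.
  leading term y**2: no divisor's leading term divides it; move -y**2 to the remainder.
  leading term y: no divisor's leading term divides it; move -y to the remainder.
  leading term 1: no divisor's leading term divides it; move -3 to the remainder.
  remainder -3*y**4 + y**3 - y**2 - y - 3 ≠ 0; add h_6 = -3*y**4 + y**3 - y**2 - y - 3 to the basis.

S(f_1,f_4): lcm = x**2. S = 2*x - 3*y**3 - y - 2.
  leading term x: subtract (-2)·h_5 from 2*x - 3*y**3 - y - 2 → y**4 - y**3 - 2*y**2 + 2*y
  leading term y**4: subtract (2)·h_6 from y**4 - y**3 - 2*y**2 + 2*y → -3*y**3 - 3*y - 1
  leading term y**3: no divisor's leading term divides it; move -3*y**3 to the remainder.
  leading term y: no divisor's leading term divides it; move -3*y to the remainder.
  leading term 1: no divisor's leading term divides it; move -1 to the remainder.
  remainder -3*y**3 - 3*y - 1 ≠ 0; add h_7 = -3*y**3 - 3*y - 1 to the basis.

S(f_2,f_3): lcm = x*y**2. S = -3*x*y + 2*x - 2*y**3 + 2*y + 3.
  leading term x*y: subtract (-3)·f_3 from -3*x*y + 2*x - 2*y**3 + 2*y + 3 → -2*y**3 + 2*y
  leading term y**3: subtract (3)·h_7 from -2*y**3 + 2*y → -3*y + 3
  leading term y: no divisor's leading term divides it; move -3*y to the remainder.
  leading term 1: no divisor's leading term divides it; move 3 to the remainder.
  remainder -3*y + 3 ≠ 0; add h_8 = -3*y + 3 to the basis.

The other S-polynomials (S(f_2,f_4), S(f_3,f_4), S(f_1,h_5), S(f_2,h_5), S(f_3,h_5), S(f_4,h_5), S(f_1,h_6), S(f_2,h_6), S(f_3,h_6), S(f_4,h_6), S(h_5,h_6), S(f_1,h_7), S(f_2,h_7), S(f_3,h_7), S(f_4,h_7), S(h_5,h_7), S(h_6,h_7), S(f_1,h_8), S(f_2,h_8), S(f_3,h_8), S(f_4,h_8), S(h_5,h_8), S(h_6,h_8), S(h_7,h_8)) all reduce to 0 modulo the current basis, so we have a Gröbner basis.
Inter-reduce: drop elements whose leading term is divisible by another's, tail-reduce, and make monic.
Reduced Gröbner basis: {x - 3, y - 1}.
Label its elements g_1 = x - 3, g_2 = y - 1.

Reduce p = -2*x**2*y + x*y - x + y - 1 modulo G:
  leading term x**2*y: subtract (-2*x*y)·g_1 from -2*x**2*y + x*y - x + y - 1 → 2*x*y - x + y - 1
  leading term x*y: subtract (2*y)·g_1 from 2*x*y - x + y - 1 → -x - 1
  leading term x: subtract (-1)·g_1 from -x - 1 → 3
  leading term 1: no divisor's leading term divides it; move 3 to the remainder.
  normal form = 3.
The normal form is nonzero, so p ∉ I. Since p minus its normal form lies in I, I + (p) = I + (r) where r = 3; decide whether this ideal is the whole ring.
Here r = 3 is a nonzero constant, hence a unit: 1 ∈ I + (p), the Gröbner basis of I + (p) is {1}, and the enlarged system has no common solution — adjoining p is inconsistent.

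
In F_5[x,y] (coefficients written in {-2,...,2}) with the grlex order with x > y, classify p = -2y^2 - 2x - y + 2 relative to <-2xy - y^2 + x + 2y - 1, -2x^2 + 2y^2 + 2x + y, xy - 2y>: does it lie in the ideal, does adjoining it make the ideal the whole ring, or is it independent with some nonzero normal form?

-2y^2 - 2x - y + 2 lies in I (it reduces to 0).

First compute the reduced Gröbner basis of I by Buchberger's algorithm.
f_1 = -2xy - y^2 + x + 2y - 1, LT = xy.
f_2 = -2x^2 + 2y^2 + 2x + y, LT = x^2.
f_3 = xy - 2y, LT = xy.

S(f_1,f_2): lcm = x^2y. S = -2xy^2 + y^3 + 2x^2 - 2y^2 - 2x.
  leading term xy^2: subtract (y)·f_1 from -2xy^2 + y^3 + 2x^2 - 2y^2 - 2x → 2y^3 + 2x^2 - xy + y^2 - 2x + y
  leading term y^3: no divisor's leading term divides it; move 2y^3 to the remainder.
  leading term x^2: subtract (-1)·f_2 from 2x^2 - xy + y^2 - 2x + y → -xy - 2y^2 + 2y
  leading term xy: subtract (-2)·f_1 from -xy - 2y^2 + 2y → y^2 + 2x + y - 2
  leading term y^2: no divisor's leading term divides it; move y^2 to the remainder.
  leading term x: no divisor's leading term divides it; move 2x to the remainder.
  leading term y: no divisor's leading term divides it; move y to the remainder.
  leading term 1: no divisor's leading term divides it; move -2 to the remainder.
  remainder 2y^3 + y^2 + 2x + y - 2 ≠ 0; add h_4 = 2y^3 + y^2 + 2x + y - 2 to the basis.

S(f_1,f_3): lcm = xy. S = -2y^2 + 2x + y - 2.
  leading term y^2: no divisor's leading term divides it; move -2y^2 to the remainder.
  leading term x: no divisor's leading term divides it; move 2x to the remainder.
  leading term y: no divisor's leading term divides it; move y to the remainder.
  leading term 1: no divisor's leading term divides it; move -2 to the remainder.
  remainder -2y^2 + 2x + y - 2 ≠ 0; add h_5 = -2y^2 + 2x + y - 2 to the basis.

S(f_2,f_3): lcm = x^2y. S = -y^3 + xy + 2y^2.
  leading term y^3: subtract (2)·h_4 from -y^3 + xy + 2y^2 → xy + x - 2y - 1
  leading term xy: subtract (2)·f_1 from xy + x - 2y - 1 → 2y^2 - x - y + 1
  leading term y^2: subtract (-1)·h_5 from 2y^2 - x - y + 1 → x - 1
  leading term x: no divisor's leading term divides it; move x to the remainder.
  leading term 1: no divisor's leading term divides it; move -1 to the remainder.
  remainder x - 1 ≠ 0; add h_6 = x - 1 to the basis.

S(f_3,h_4): lcm = xy^3. S = 2xy^2 - 2y^3 - x^2 + 2xy + x.
  leading term xy^2: subtract (-y)·f_1 from 2xy^2 - 2y^3 - x^2 + 2xy + x → 2y^3 - x^2 - 2xy + 2y^2 + x - y
  leading term y^3: subtract (1)·h_4 from 2y^3 - x^2 - 2xy + 2y^2 + x - y → -x^2 - 2xy + y^2 - x - 2y + 2
  leading term x^2: subtract (-2)·f_2 from -x^2 - 2xy + y^2 - x - 2y + 2 → -2xy - 2x + 2
  leading term xy: subtract (1)·f_1 from -2xy - 2x + 2 → y^2 + 2x - 2y - 2
  leading term y^2: subtract (2)·h_5 from y^2 + 2x - 2y - 2 → -2x + y + 2
  leading term x: subtract (-2)·h_6 from -2x + y + 2 → y
  leading term y: no divisor's leading term divides it; move y to the remainder.
  remainder y ≠ 0; add h_7 = y to the basis.

The other S-polynomials (S(f_1,h_4), S(f_2,h_4), S(f_1,h_5), S(f_2,h_5), S(f_3,h_5), S(h_4,h_5), S(f_1,h_6), S(f_2,h_6), S(f_3,h_6), S(h_4,h_6), S(h_5,h_6), S(f_1,h_7), S(f_2,h_7), S(f_3,h_7), S(h_4,h_7), S(h_5,h_7), S(h_6,h_7)) all reduce to 0 modulo the current basis, so we have a Gröbner basis.
Inter-reduce: drop elements whose leading term is divisible by another's, tail-reduce, and make monic.
Reduced Gröbner basis: {x - 1, y}.
Label its elements g_1 = x - 1, g_2 = y.

Reduce p = -2y^2 - 2x - y + 2 modulo G:
  leading term y^2: subtract (-2y)·g_2 from -2y^2 - 2x - y + 2 → -2x - y + 2
  leading term x: subtract (-2)·g_1 from -2x - y + 2 → -y
  leading term y: subtract (-1)·g_2 from -y → 0
  normal form = 0.
Since the normal form is 0, p ∈ I.

The remainder on division by a Gröbner basis is unique — it is the normal form.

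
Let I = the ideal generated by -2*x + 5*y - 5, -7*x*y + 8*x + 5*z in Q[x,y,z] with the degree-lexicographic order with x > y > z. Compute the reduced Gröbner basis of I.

Buchberger's algorithm terminates because the ascending chain of leading-term ideals stabilizes.

f_1 = -2*x + 5*y - 5, LT = x.
f_2 = -7*x*y + 8*x + 5*z, LT = x*y.

S(f_1,f_2): lcm = x*y. S = -5/2*y**2 + 8/7*x + 5/2*y + 5/7*z.
  leading term y**2: no divisor's leading term divides it; move -5/2*y**2 to the remainder.
  leading term x: subtract (-4/7)·f_1 from 8/7*x + 5/2*y + 5/7*z → 75/14*y + 5/7*z - 20/7
  leading term y: no divisor's leading term divides it; move 75/14*y to the remainder.
  leading term z: no divisor's leading term divides it; move 5/7*z to the remainder.
  leading term 1: no divisor's leading term divides it; move -20/7 to the remainder.
  remainder -5/2*y**2 + 75/14*y + 5/7*z - 20/7 ≠ 0; add g_3 = -5/2*y**2 + 75/14*y + 5/7*z - 20/7 to the basis.

The other S-polynomials (S(f_1,g_3), S(f_2,g_3)) all reduce to 0 modulo the current basis, so we have a Gröbner basis.
Inter-reduce: drop elements whose leading term is divisible by another's, tail-reduce, and make monic.

G = {y**2 - 15/7*y - 2/7*z + 8/7, x - 5/2*y + 5/2}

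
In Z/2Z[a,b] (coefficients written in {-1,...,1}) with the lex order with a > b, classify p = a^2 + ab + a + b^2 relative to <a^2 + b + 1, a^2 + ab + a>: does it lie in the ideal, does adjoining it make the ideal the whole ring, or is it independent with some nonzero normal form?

a^2 + ab + a + b^2 is independent of I; its normal form modulo I is b.

First compute the reduced Gröbner basis of I by Buchberger's algorithm.
f_1 = a^2 + b + 1, LT = a^2.
f_2 = a^2 + ab + a, LT = a^2.

S(f_1,f_2): lcm = a^2. S = ab + a + b + 1.
  reduce S modulo (f_1, f_2):
  remainder ab + a + b + 1 ≠ 0; add h_3 = ab + a + b + 1 to the basis.

S(f_1,h_3): lcm = a^2b. S = a^2 + ab + a + b^2 + b.
  reduce S modulo (f_1, f_2, h_3):
  remainder b^2 + b ≠ 0; add h_4 = b^2 + b to the basis.

The other S-polynomials (S(f_2,h_3), S(f_1,h_4), S(f_2,h_4), S(h_3,h_4)) all reduce to 0 modulo the current basis, so we have a Gröbner basis.
Inter-reduce: drop elements whose leading term is divisible by another's, tail-reduce, and make monic.
Reduced Gröbner basis: {a^2 + b + 1, ab + a + b + 1, b^2 + b}.
Label its elements g_1 = a^2 + b + 1, g_2 = ab + a + b + 1, g_3 = b^2 + b.

Reduce p = a^2 + ab + a + b^2 modulo G:
  leading term a^2: subtract (1)·g_1 from a^2 + ab + a + b^2 → ab + a + b^2 + b + 1
  leading term ab: subtract (1)·g_2 from ab + a + b^2 + b + 1 → b^2
  leading term b^2: subtract (1)·g_3 from b^2 → b
  leading term b: no divisor's leading term divides it; move b to the remainder.
  normal form = b.
The normal form is nonzero, so p ∉ I. Since p minus its normal form lies in I, I + (p) = I + (r) where r = b; decide whether this ideal is the whole ring.
Run Buchberger on G together with r (pairs among the g_i already reduce to 0 since G is a Gröbner basis):
g_1 = a^2 + b + 1, LT = a^2.
g_2 = ab + a + b + 1, LT = ab.
g_3 = b^2 + b, LT = b^2.
r = b, LT = b.

S(g_2,r): lcm = ab. S = a + b + 1.
  reduce S modulo (g_1, g_2, g_3, r):
  remainder a + 1 ≠ 0; add m_5 = a + 1 to the basis.

The other S-polynomials (S(g_1,g_2), S(g_1,g_3), S(g_1,r), S(g_2,g_3), S(g_3,r), S(g_1,m_5), S(g_2,m_5), S(g_3,m_5), S(r,m_5)) all reduce to 0 modulo the current basis, so we have a Gröbner basis.
Inter-reduce: drop elements whose leading term is divisible by another's, tail-reduce, and make monic.
Reduced Gröbner basis: {a + 1, b}.
The reduced Gröbner basis of I + (p) is {a + 1, b} ≠ {1}, a proper ideal, so the enlarged system stays consistent: p is independent of I, with normal form b.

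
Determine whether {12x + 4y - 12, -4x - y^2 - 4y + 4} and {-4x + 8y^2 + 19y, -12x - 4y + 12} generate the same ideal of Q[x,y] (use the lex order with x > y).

Equality of ideals is decidable: compute both reduced Gröbner bases (unique for the ordering) and check whether they agree.
Buchberger on the first generating set:
f_1 = 12x + 4y - 12, LT = x.
f_2 = -4x - y^2 - 4y + 4, LT = x.

S(f_1,f_2): lcm = x. S = -1/4y^2 - 2/3y.
  reduce S modulo (f_1, f_2):
  remainder -1/4y^2 - 2/3y ≠ 0; add g_3 = -1/4y^2 - 2/3y to the basis.

The other S-polynomials (S(f_1,g_3), S(f_2,g_3)) all reduce to 0 modulo the current basis, so we have a Gröbner basis.
Inter-reduce: drop elements whose leading term is divisible by another's, tail-reduce, and make monic.
Reduced Gröbner basis: {x + 1/3y - 1, y^2 + 8/3y}.

Buchberger on the second generating set:
h_1 = -4x + 8y^2 + 19y, LT = x.
h_2 = -12x - 4y + 12, LT = x.

S(h_1,h_2): lcm = x. S = -2y^2 - 61/12y + 1.
  reduce S modulo (h_1, h_2):
  remainder -2y^2 - 61/12y + 1 ≠ 0; add k_3 = -2y^2 - 61/12y + 1 to the basis.

The other S-polynomials (S(h_1,k_3), S(h_2,k_3)) all reduce to 0 modulo the current basis, so we have a Gröbner basis.
Inter-reduce: drop elements whose leading term is divisible by another's, tail-reduce, and make monic.
Reduced Gröbner basis: {x + 1/3y - 1, y^2 + 61/24y - 1/2}.

The bases are distinct; the ideals are different.

No, the ideals differ.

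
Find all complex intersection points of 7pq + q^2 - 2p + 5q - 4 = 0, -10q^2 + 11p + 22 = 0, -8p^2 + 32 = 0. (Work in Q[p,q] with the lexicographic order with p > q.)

Compute a lex Gröbner basis by Buchberger's algorithm.
f_1 = 7pq - 2p + q^2 + 5q - 4, LT = pq.
f_2 = 11p - 10q^2 + 22, LT = p.
f_3 = -8p^2 + 32, LT = p^2.

S(f_1,f_2): lcm = pq. S = -2/7p + 10/11q^3 + 1/7q^2 - 9/7q - 4/7.
  leading term p: subtract (-2/77)·f_2 from -2/7p + 10/11q^3 + 1/7q^2 - 9/7q - 4/7 → 10/11q^3 - 9/77q^2 - 9/7q
  leading term q^3: no divisor's leading term divides it; move 10/11q^3 to the remainder.
  leading term q^2: no divisor's leading term divides it; move -9/77q^2 to the remainder.
  leading term q: no divisor's leading term divides it; move -9/7q to the remainder.
  remainder 10/11q^3 - 9/77q^2 - 9/7q ≠ 0; add h_4 = 10/11q^3 - 9/77q^2 - 9/7q to the basis.

S(f_1,f_3): lcm = p^2q. S = -2/7p^2 + 1/7pq^2 + 5/7pq - 4/7p + 4q.
  leading term p^2: subtract (-2/77p)·f_2 from -2/7p^2 + 1/7pq^2 + 5/7pq - 4/7p + 4q → -9/77pq^2 + 5/7pq + 4q
  leading term pq^2: subtract (-9/539q)·f_1 from -9/77pq^2 + 5/7pq + 4q → 367/539pq + 9/539q^3 + 45/539q^2 + 2120/539q
  leading term pq: subtract (367/3773)·f_1 from 367/539pq + 9/539q^3 + 45/539q^2 + 2120/539q → 734/3773p + 9/539q^3 - 52/3773q^2 + 13005/3773q + 1468/3773
  leading term p: subtract (734/41503)·f_2 from 734/3773p + 9/539q^3 - 52/3773q^2 + 13005/3773q + 1468/3773 → 9/539q^3 + 6768/41503q^2 + 13005/3773q
  leading term q^3: subtract (9/490)·h_4 from 9/539q^3 + 6768/41503q^2 + 13005/3773q → 68571/415030q^2 + 130941/37730q
  leading term q^2: no divisor's leading term divides it; move 68571/415030q^2 to the remainder.
  leading term q: no divisor's leading term divides it; move 130941/37730q to the remainder.
  remainder 68571/415030q^2 + 130941/37730q ≠ 0; add h_5 = 68571/415030q^2 + 130941/37730q to the basis.

S(f_2,f_3): lcm = p^2. S = -10/11pq^2 + 2p + 4.
  leading term pq^2: subtract (-10/77q)·f_1 from -10/11pq^2 + 2p + 4 → -20/77pq + 2p + 10/77q^3 + 50/77q^2 - 40/77q + 4
  leading term pq: subtract (-20/539)·f_1 from -20/77pq + 2p + 10/77q^3 + 50/77q^2 - 40/77q + 4 → 1038/539p + 10/77q^3 + 370/539q^2 - 180/539q + 2076/539
  leading term p: subtract (1038/5929)·f_2 from 1038/539p + 10/77q^3 + 370/539q^2 - 180/539q + 2076/539 → 10/77q^3 + 14450/5929q^2 - 180/539q
  leading term q^3: subtract (1/7)·h_4 from 10/77q^3 + 14450/5929q^2 - 180/539q → 14549/5929q^2 - 81/539q
  leading term q^2: subtract (1018430/68571)·h_5 from 14549/5929q^2 - 81/539q → -393860/7619q
  leading term q: no divisor's leading term divides it; move -393860/7619q to the remainder.
  remainder -393860/7619q ≠ 0; add h_6 = -393860/7619q to the basis.

S(f_1,h_4): lcm = pq^3. S = -11/70pq^2 + 99/70pq + 1/7q^4 + 5/7q^3 - 4/7q^2.
  leading term pq^2: subtract (-11/490q)·f_1 from -11/70pq^2 + 99/70pq + 1/7q^4 + 5/7q^3 - 4/7q^2 → 671/490pq + 1/7q^4 + 361/490q^3 - 45/98q^2 - 22/245q
  leading term pq: subtract (671/3430)·f_1 from 671/490pq + 1/7q^4 + 361/490q^3 - 45/98q^2 - 22/245q → 671/1715p + 1/7q^4 + 361/490q^3 - 1123/1715q^2 - 3663/3430q + 1342/1715
  leading term p: subtract (61/1715)·f_2 from 671/1715p + 1/7q^4 + 361/490q^3 - 1123/1715q^2 - 3663/3430q + 1342/1715 → 1/7q^4 + 361/490q^3 - 513/1715q^2 - 3663/3430q
  leading term q^4: subtract (11/70q)·h_4 from 1/7q^4 + 361/490q^3 - 513/1715q^2 - 3663/3430q → 37/49q^3 - 333/3430q^2 - 3663/3430q
  leading term q^3: subtract (407/490)·h_4 from 37/49q^3 - 333/3430q^2 - 3663/3430q → 0
  remainder 0.

S(f_2,h_4): leading monomials are coprime, so the S-polynomial reduces to 0 (Buchberger's first criterion).
S(f_3,h_4): leading monomials are coprime, so the S-polynomial reduces to 0 (Buchberger's first criterion).
S(f_1,h_5): lcm = pq^2. S = -1135511/53333pq + 1/7q^3 + 5/7q^2 - 4/7q.
  leading term pq: subtract (-1135511/373331)·f_1 from -1135511/53333pq + 1/7q^3 + 5/7q^2 - 4/7q → -2271022/373331p + 1/7q^3 + 1402176/373331q^2 + 5464223/373331q - 4542044/373331
  leading term p: subtract (-2271022/4106641)·f_2 from -2271022/373331p + 1/7q^3 + 1402176/373331q^2 + 5464223/373331q - 4542044/373331 → 1/7q^3 - 7286284/4106641q^2 + 5464223/373331q
  leading term q^3: subtract (11/70)·h_4 from 1/7q^3 - 7286284/4106641q^2 + 5464223/373331q → -72108559/41066410q^2 + 55396511/3733310q
  leading term q^2: subtract (-5552359043/522442449)·h_5 from -72108559/41066410q^2 + 55396511/3733310q → 3002394780/58049161q
  leading term q: subtract (-7623/7619)·h_6 from 3002394780/58049161q → 0
  remainder 0.

S(f_2,h_5): leading monomials are coprime, so the S-polynomial reduces to 0 (Buchberger's first criterion).
S(f_3,h_5): leading monomials are coprime, so the S-polynomial reduces to 0 (Buchberger's first criterion).
S(h_4,h_5): lcm = q^3. S = -11271301/533330q^2 - 99/70q.
  leading term q^2: subtract (-66827543629/522442449)·h_5 from -11271301/533330q^2 - 99/70q → 25687155340/58049161q
  leading term q: subtract (-65219/7619)·h_6 from 25687155340/58049161q → 0
  remainder 0.

S(f_1,h_6): lcm = pq. S = -2/7p + 1/7q^2 + 5/7q - 4/7.
  leading term p: subtract (-2/77)·f_2 from -2/7p + 1/7q^2 + 5/7q - 4/7 → -9/77q^2 + 5/7q
  leading term q^2: subtract (-5390/7619)·h_5 from -9/77q^2 + 5/7q → 24148/7619q
  leading term q: subtract (-6037/98465)·h_6 from 24148/7619q → 0
  remainder 0.

S(f_2,h_6): leading monomials are coprime, so the S-polynomial reduces to 0 (Buchberger's first criterion).
S(f_3,h_6): leading monomials are coprime, so the S-polynomial reduces to 0 (Buchberger's first criterion).
S(h_4,h_6): lcm = q^3. S = -9/70q^2 - 99/70q.
  leading term q^2: subtract (-5929/7619)·h_5 from -9/70q^2 - 99/70q → 9801/7619q
  leading term q: subtract (-9801/393860)·h_6 from 9801/7619q → 0
  remainder 0.

S(h_5,h_6): lcm = q^2. S = 160039/7619q.
  leading term q: subtract (-160039/393860)·h_6 from 160039/7619q → 0
  remainder 0.

Every S-polynomial of the final basis reduces to 0, so we have a Gröbner basis.
Inter-reduce: drop elements whose leading term is divisible by another's, tail-reduce, and make monic.
Reduced Gröbner basis: {p + 2, q}.

Elimination: the polynomial q lies in the elimination ideal for q, so q ∈ {0}. For each such q, the remaining basis elements (now univariate) give the rest of the solution.
  q = 0: the earlier basis element becomes p + 2 = 0, giving p = -2 — point (-2, 0).
Check: every point annihilates each of the original generators.

{(-2, 0)}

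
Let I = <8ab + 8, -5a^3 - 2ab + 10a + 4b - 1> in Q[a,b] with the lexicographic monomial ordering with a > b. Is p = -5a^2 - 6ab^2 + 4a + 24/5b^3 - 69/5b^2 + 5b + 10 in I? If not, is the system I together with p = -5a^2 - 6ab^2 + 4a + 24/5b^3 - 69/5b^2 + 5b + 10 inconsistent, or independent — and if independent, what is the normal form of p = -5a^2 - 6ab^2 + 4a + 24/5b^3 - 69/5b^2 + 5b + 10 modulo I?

Adjoining -5a^2 - 6ab^2 + 4a + 24/5b^3 - 69/5b^2 + 5b + 10 makes the ideal the whole ring: the system is inconsistent.

First compute the reduced Gröbner basis of I by Buchberger's algorithm.
f_1 = 8ab + 8, LT = ab.
f_2 = -5a^3 - 2ab + 10a + 4b - 1, LT = a^3.

S(f_1,f_2): lcm = a^3b. S = a^2 - 2/5ab^2 + 2ab + 4/5b^2 - 1/5b.
  leading term a^2: no divisor's leading term divides it; move a^2 to the remainder.
  leading term ab^2: subtract (-1/20b)·f_1 from -2/5ab^2 + 2ab + 4/5b^2 - 1/5b → 2ab + 4/5b^2 + 1/5b
  leading term ab: subtract (1/4)·f_1 from 2ab + 4/5b^2 + 1/5b → 4/5b^2 + 1/5b - 2
  leading term b^2: no divisor's leading term divides it; move 4/5b^2 to the remainder.
  leading term b: no divisor's leading term divides it; move 1/5b to the remainder.
  leading term 1: no divisor's leading term divides it; move -2 to the remainder.
  remainder a^2 + 4/5b^2 + 1/5b - 2 ≠ 0; add h_3 = a^2 + 4/5b^2 + 1/5b - 2 to the basis.

S(f_1,h_3): lcm = a^2b. S = a - 4/5b^3 - 1/5b^2 + 2b.
  leading term a: no divisor's leading term divides it; move a to the remainder.
  leading term b^3: no divisor's leading term divides it; move -4/5b^3 to the remainder.
  leading term b^2: no divisor's leading term divides it; move -1/5b^2 to the remainder.
  leading term b: no divisor's leading term divides it; move 2b to the remainder.
  remainder a - 4/5b^3 - 1/5b^2 + 2b ≠ 0; add h_4 = a - 4/5b^3 - 1/5b^2 + 2b to the basis.

S(f_1,h_4): lcm = ab. S = 4/5b^4 + 1/5b^3 - 2b^2 + 1.
  leading term b^4: no divisor's leading term divides it; move 4/5b^4 to the remainder.
  leading term b^3: no divisor's leading term divides it; move 1/5b^3 to the remainder.
  leading term b^2: no divisor's leading term divides it; move -2b^2 to the remainder.
  leading term 1: no divisor's leading term divides it; move 1 to the remainder.
  remainder 4/5b^4 + 1/5b^3 - 2b^2 + 1 ≠ 0; add h_5 = 4/5b^4 + 1/5b^3 - 2b^2 + 1 to the basis.

The other S-polynomials (S(f_2,h_3), S(f_2,h_4), S(h_3,h_4), S(f_1,h_5), S(f_2,h_5), S(h_3,h_5), S(h_4,h_5)) all reduce to 0 modulo the current basis, so we have a Gröbner basis.
Inter-reduce: drop elements whose leading term is divisible by another's, tail-reduce, and make monic.
Reduced Gröbner basis: {a - 4/5b^3 - 1/5b^2 + 2b, b^4 + 1/4b^3 - 5/2b^2 + 5/4}.
Label its elements g_1 = a - 4/5b^3 - 1/5b^2 + 2b, g_2 = b^4 + 1/4b^3 - 5/2b^2 + 5/4.

Reduce p = -5a^2 - 6ab^2 + 4a + 24/5b^3 - 69/5b^2 + 5b + 10 modulo G:
  leading term a^2: subtract (-5a)·g_1 from -5a^2 - 6ab^2 + 4a + 24/5b^3 - 69/5b^2 + 5b + 10 → -4ab^3 - 7ab^2 + 10ab + 4a + 24/5b^3 - 69/5b^2 + 5b + 10
  leading term ab^3: subtract (-4b^3)·g_1 from -4ab^3 - 7ab^2 + 10ab + 4a + 24/5b^3 - 69/5b^2 + 5b + 10 → -7ab^2 + 10ab + 4a - 16/5b^6 - 4/5b^5 + 8b^4 + 24/5b^3 - 69/5b^2 + 5b + 10
  leading term ab^2: subtract (-7b^2)·g_1 from -7ab^2 + 10ab + 4a - 16/5b^6 - 4/5b^5 + 8b^4 + 24/5b^3 - 69/5b^2 + 5b + 10 → 10ab + 4a - 16/5b^6 - 32/5b^5 + 33/5b^4 + 94/5b^3 - 69/5b^2 + 5b + 10
  leading term ab: subtract (10b)·g_1 from 10ab + 4a - 16/5b^6 - 32/5b^5 + 33/5b^4 + 94/5b^3 - 69/5b^2 + 5b + 10 → 4a - 16/5b^6 - 32/5b^5 + 73/5b^4 + 104/5b^3 - 169/5b^2 + 5b + 10
  leading term a: subtract (4)·g_1 from 4a - 16/5b^6 - 32/5b^5 + 73/5b^4 + 104/5b^3 - 169/5b^2 + 5b + 10 → -16/5b^6 - 32/5b^5 + 73/5b^4 + 24b^3 - 33b^2 - 3b + 10
  leading term b^6: subtract (-16/5b^2)·g_2 from -16/5b^6 - 32/5b^5 + 73/5b^4 + 24b^3 - 33b^2 - 3b + 10 → -28/5b^5 + 33/5b^4 + 24b^3 - 29b^2 - 3b + 10
  leading term b^5: subtract (-28/5b)·g_2 from -28/5b^5 + 33/5b^4 + 24b^3 - 29b^2 - 3b + 10 → 8b^4 + 10b^3 - 29b^2 + 4b + 10
  leading term b^4: subtract (8)·g_2 from 8b^4 + 10b^3 - 29b^2 + 4b + 10 → 8b^3 - 9b^2 + 4b
  leading term b^3: no divisor's leading term divides it; move 8b^3 to the remainder.
  leading term b^2: no divisor's leading term divides it; move -9b^2 to the remainder.
  leading term b: no divisor's leading term divides it; move 4b to the remainder.
  normal form = 8b^3 - 9b^2 + 4b.
The normal form is nonzero, so p ∉ I. Since p minus its normal form lies in I, I + (p) = I + (r) where r = 8b^3 - 9b^2 + 4b; decide whether this ideal is the whole ring.
Run Buchberger on G together with r (pairs among the g_i already reduce to 0 since G is a Gröbner basis):
g_1 = a - 4/5b^3 - 1/5b^2 + 2b, LT = a.
g_2 = b^4 + 1/4b^3 - 5/2b^2 + 5/4, LT = b^4.
r = 8b^3 - 9b^2 + 4b, LT = b^3.

S(g_2,r): lcm = b^4. S = 11/8b^3 - 3b^2 + 5/4.
  leading term b^3: subtract (11/64)·r from 11/8b^3 - 3b^2 + 5/4 → -93/64b^2 - 11/16b + 5/4
  leading term b^2: no divisor's leading term divides it; move -93/64b^2 to the remainder.
  leading term b: no divisor's leading term divides it; move -11/16b to the remainder.
  leading term 1: no divisor's leading term divides it; move 5/4 to the remainder.
  remainder -93/64b^2 - 11/16b + 5/4 ≠ 0; add m_4 = -93/64b^2 - 11/16b + 5/4 to the basis.

S(g_2,m_4): lcm = b^4. S = -83/372b^3 - 305/186b^2 + 5/4.
  leading term b^3: subtract (-83/2976)·r from -83/372b^3 - 305/186b^2 + 5/4 → -5627/2976b^2 + 83/744b + 5/4
  leading term b^2: subtract (11254/8649)·m_4 from -5627/2976b^2 + 83/744b + 5/4 → 8702/8649b - 13025/34596
  leading term b: no divisor's leading term divides it; move 8702/8649b to the remainder.
  leading term 1: no divisor's leading term divides it; move -13025/34596 to the remainder.
  remainder 8702/8649b - 13025/34596 ≠ 0; add m_5 = 8702/8649b - 13025/34596 to the basis.

S(r,m_4): lcm = b^3. S = -1189/744b^2 + 253/186b.
  leading term b^2: subtract (9512/8649)·m_4 from -1189/744b^2 + 253/186b → 18304/8649b - 11890/8649
  leading term b: subtract (9152/4351)·m_5 from 18304/8649b - 11890/8649 → -78610/134881
  leading term 1: no divisor's leading term divides it; move -78610/134881 to the remainder.
  remainder -78610/134881 ≠ 0; add m_6 = -78610/134881 to the basis.

The other S-polynomials (S(g_1,g_2), S(g_1,r), S(g_1,m_4), S(g_1,m_5), S(g_2,m_5), S(r,m_5), S(m_4,m_5), S(g_1,m_6), S(g_2,m_6), S(r,m_6), S(m_4,m_6), S(m_5,m_6)) all reduce to 0 modulo the current basis, so we have a Gröbner basis.
Inter-reduce: drop elements whose leading term is divisible by another's, tail-reduce, and make monic.
Reduced Gröbner basis: {1}.
The reduced Gröbner basis of I + (p) is {1}: the ideal is the whole ring, so the enlarged system has no common solution — adjoining p is inconsistent.

The remainder on division by a Gröbner basis is unique — it is the normal form.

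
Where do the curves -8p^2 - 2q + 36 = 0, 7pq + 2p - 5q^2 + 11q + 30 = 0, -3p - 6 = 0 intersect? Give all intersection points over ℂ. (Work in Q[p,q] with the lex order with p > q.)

Compute a lex Gröbner basis by Buchberger's algorithm.
f_1 = -8p^2 - 2q + 36, LT = p^2.
f_2 = 7pq + 2p - 5q^2 + 11q + 30, LT = pq.
f_3 = -3p - 6, LT = p.

S(f_1,f_2): lcm = p^2q. S = -2/7p^2 + 5/7pq^2 - 11/7pq - 30/7p + 1/4q^2 - 9/2q.
  leading term p^2: subtract (1/28)·f_1 from -2/7p^2 + 5/7pq^2 - 11/7pq - 30/7p + 1/4q^2 - 9/2q → 5/7pq^2 - 11/7pq - 30/7p + 1/4q^2 - 31/7q - 9/7
  leading term pq^2: subtract (5/49q)·f_2 from 5/7pq^2 - 11/7pq - 30/7p + 1/4q^2 - 31/7q - 9/7 → -87/49pq - 30/7p + 25/49q^3 - 171/196q^2 - 367/49q - 9/7
  leading term pq: subtract (-87/343)·f_2 from -87/49pq - 30/7p + 25/49q^3 - 171/196q^2 - 367/49q - 9/7 → -1296/343p + 25/49q^3 - 2937/1372q^2 - 1612/343q + 2169/343
  leading term p: subtract (432/343)·f_3 from -1296/343p + 25/49q^3 - 2937/1372q^2 - 1612/343q + 2169/343 → 25/49q^3 - 2937/1372q^2 - 1612/343q + 4761/343
  leading term q^3: no divisor's leading term divides it; move 25/49q^3 to the remainder.
  leading term q^2: no divisor's leading term divides it; move -2937/1372q^2 to the remainder.
  leading term q: no divisor's leading term divides it; move -1612/343q to the remainder.
  leading term 1: no divisor's leading term divides it; move 4761/343 to the remainder.
  remainder 25/49q^3 - 2937/1372q^2 - 1612/343q + 4761/343 ≠ 0; add h_4 = 25/49q^3 - 2937/1372q^2 - 1612/343q + 4761/343 to the basis.

S(f_1,f_3): lcm = p^2. S = -2p + 1/4q - 9/2.
  leading term p: subtract (2/3)·f_3 from -2p + 1/4q - 9/2 → 1/4q - 1/2
  leading term q: no divisor's leading term divides it; move 1/4q to the remainder.
  leading term 1: no divisor's leading term divides it; move -1/2 to the remainder.
  remainder 1/4q - 1/2 ≠ 0; add h_5 = 1/4q - 1/2 to the basis.

The other S-polynomials (S(f_2,f_3), S(f_1,h_4), S(f_2,h_4), S(f_3,h_4), S(f_1,h_5), S(f_2,h_5), S(f_3,h_5), S(h_4,h_5)) all reduce to 0 modulo the current basis, so we have a Gröbner basis.
Inter-reduce: drop elements whose leading term is divisible by another's, tail-reduce, and make monic.
Reduced Gröbner basis: {p + 2, q - 2}.

A lex Gröbner basis eliminates variables successively. Here q - 2 depends only on q, with roots {2}; lifting each root through the earlier basis elements recovers the full solutions.
  q = 2: the earlier basis element becomes p + 2 = 0, giving p = -2 — point (-2, 2).

{(-2, 2)}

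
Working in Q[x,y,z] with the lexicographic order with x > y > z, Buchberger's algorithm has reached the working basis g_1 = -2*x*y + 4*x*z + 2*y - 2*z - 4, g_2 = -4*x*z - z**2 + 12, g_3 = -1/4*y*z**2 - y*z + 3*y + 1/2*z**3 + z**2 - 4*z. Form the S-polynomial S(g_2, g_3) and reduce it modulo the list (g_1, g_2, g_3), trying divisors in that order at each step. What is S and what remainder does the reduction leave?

S(g_2, g_3) = -4*x*y*z + 12*x*y + 2*x*z**3 + 4*x*z**2 - 16*x*z + 1/4*y*z**3 - 3*y*z; remainder on division = 0.

lcm(LM(g_2), LM(g_3)) = x*y*z**2.
S = (lcm/LT(g_2))·g_2 − (lcm/LT(g_3))·g_3 = -4*x*y*z + 12*x*y + 2*x*z**3 + 4*x*z**2 - 16*x*z + 1/4*y*z**3 - 3*y*z.
Reduce S modulo (g_1, g_2, g_3) in that order:
  leading term x*y*z: subtract (2*z)·g_1 from -4*x*y*z + 12*x*y + 2*x*z**3 + 4*x*z**2 - 16*x*z + 1/4*y*z**3 - 3*y*z → 12*x*y + 2*x*z**3 - 4*x*z**2 - 16*x*z + 1/4*y*z**3 - 7*y*z + 4*z**2 + 8*z
  leading term x*y: subtract (-6)·g_1 from 12*x*y + 2*x*z**3 - 4*x*z**2 - 16*x*z + 1/4*y*z**3 - 7*y*z + 4*z**2 + 8*z → 2*x*z**3 - 4*x*z**2 + 8*x*z + 1/4*y*z**3 - 7*y*z + 12*y + 4*z**2 - 4*z - 24
  leading term x*z**3: subtract (-1/2*z**2)·g_2 from 2*x*z**3 - 4*x*z**2 + 8*x*z + 1/4*y*z**3 - 7*y*z + 12*y + 4*z**2 - 4*z - 24 → -4*x*z**2 + 8*x*z + 1/4*y*z**3 - 7*y*z + 12*y - 1/2*z**4 + 10*z**2 - 4*z - 24
  leading term x*z**2: subtract (z)·g_2 from -4*x*z**2 + 8*x*z + 1/4*y*z**3 - 7*y*z + 12*y - 1/2*z**4 + 10*z**2 - 4*z - 24 → 8*x*z + 1/4*y*z**3 - 7*y*z + 12*y - 1/2*z**4 + z**3 + 10*z**2 - 16*z - 24
  leading term x*z: subtract (-2)·g_2 from 8*x*z + 1/4*y*z**3 - 7*y*z + 12*y - 1/2*z**4 + z**3 + 10*z**2 - 16*z - 24 → 1/4*y*z**3 - 7*y*z + 12*y - 1/2*z**4 + z**3 + 8*z**2 - 16*z
  leading term y*z**3: subtract (-z)·g_3 from 1/4*y*z**3 - 7*y*z + 12*y - 1/2*z**4 + z**3 + 8*z**2 - 16*z → -y*z**2 - 4*y*z + 12*y + 2*z**3 + 4*z**2 - 16*z
  leading term y*z**2: subtract (4)·g_3 from -y*z**2 - 4*y*z + 12*y + 2*z**3 + 4*z**2 - 16*z → 0
The remainder is 0, so this S-polynomial contributes no new basis element.
An S-polynomial is built so that the two leading terms cancel; whether anything survives reduction is exactly the Gröbner-basis criterion.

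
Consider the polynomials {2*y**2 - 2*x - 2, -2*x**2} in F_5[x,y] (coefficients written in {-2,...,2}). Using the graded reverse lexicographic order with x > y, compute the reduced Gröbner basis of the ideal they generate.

G = {x**2, y**2 - x - 1}

This is the nonlinear analogue of row-reducing a linear system.

f_1 = 2*y**2 - 2*x - 2, LT = y**2.
f_2 = -2*x**2, LT = x**2.

S(f_1,f_2): leading monomials are coprime, so the S-polynomial reduces to 0 (Buchberger's first criterion).
Every S-polynomial of the final basis reduces to 0, so we have a Gröbner basis.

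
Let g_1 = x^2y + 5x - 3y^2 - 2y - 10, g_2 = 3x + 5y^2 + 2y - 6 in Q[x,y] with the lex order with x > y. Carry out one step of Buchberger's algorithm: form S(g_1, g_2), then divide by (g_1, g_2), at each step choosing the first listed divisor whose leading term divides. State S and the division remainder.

lcm(LM(g_1), LM(g_2)) = x^2y.
S = (lcm/LT(g_1))·g_1 − (lcm/LT(g_2))·g_2 = -5/3xy^3 - 2/3xy^2 + 2xy + 5x - 3y^2 - 2y - 10.
Reduce S modulo (g_1, g_2) in that order:
  leading term xy^3: subtract (-5/9y^3)·g_2 from -5/3xy^3 - 2/3xy^2 + 2xy + 5x - 3y^2 - 2y - 10 → -2/3xy^2 + 2xy + 5x + 25/9y^5 + 10/9y^4 - 10/3y^3 - 3y^2 - 2y - 10
  leading term xy^2: subtract (-2/9y^2)·g_2 from -2/3xy^2 + 2xy + 5x + 25/9y^5 + 10/9y^4 - 10/3y^3 - 3y^2 - 2y - 10 → 2xy + 5x + 25/9y^5 + 20/9y^4 - 26/9y^3 - 13/3y^2 - 2y - 10
  leading term xy: subtract (2/3y)·g_2 from 2xy + 5x + 25/9y^5 + 20/9y^4 - 26/9y^3 - 13/3y^2 - 2y - 10 → 5x + 25/9y^5 + 20/9y^4 - 56/9y^3 - 17/3y^2 + 2y - 10
  leading term x: subtract (5/3)·g_2 from 5x + 25/9y^5 + 20/9y^4 - 56/9y^3 - 17/3y^2 + 2y - 10 → 25/9y^5 + 20/9y^4 - 56/9y^3 - 14y^2 - 4/3y
  leading term y^5: no divisor's leading term divides it; move 25/9y^5 to the remainder.
  leading term y^4: no divisor's leading term divides it; move 20/9y^4 to the remainder.
  leading term y^3: no divisor's leading term divides it; move -56/9y^3 to the remainder.
  leading term y^2: no divisor's leading term divides it; move -14y^2 to the remainder.
  leading term y: no divisor's leading term divides it; move -4/3y to the remainder.
The remainder 25/9y^5 + 20/9y^4 - 56/9y^3 - 14y^2 - 4/3y is nonzero, so it would be added as the next basis element.

S(g_1, g_2) = -5/3xy^3 - 2/3xy^2 + 2xy + 5x - 3y^2 - 2y - 10; remainder on division = 25/9y^5 + 20/9y^4 - 56/9y^3 - 14y^2 - 4/3y.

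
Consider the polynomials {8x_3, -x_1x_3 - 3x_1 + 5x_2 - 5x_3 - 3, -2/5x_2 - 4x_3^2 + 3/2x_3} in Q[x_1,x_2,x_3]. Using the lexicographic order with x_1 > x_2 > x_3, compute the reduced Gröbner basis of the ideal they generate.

f_1 = 8x_3, LT = x_3.
f_2 = -x_1x_3 - 3x_1 + 5x_2 - 5x_3 - 3, LT = x_1x_3.
f_3 = -2/5x_2 - 4x_3^2 + 3/2x_3, LT = x_2.

S(f_1,f_2): lcm = x_1x_3. S = -3x_1 + 5x_2 - 5x_3 - 3.
  reduce S modulo (f_1, f_2, f_3):
  remainder -3x_1 - 3 ≠ 0; add g_4 = -3x_1 - 3 to the basis.

The other S-polynomials (S(f_1,f_3), S(f_2,f_3), S(f_1,g_4), S(f_2,g_4), S(f_3,g_4)) all reduce to 0 modulo the current basis, so we have a Gröbner basis.
Inter-reduce: drop elements whose leading term is divisible by another's, tail-reduce, and make monic.

G = {x_1 + 1, x_2, x_3}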